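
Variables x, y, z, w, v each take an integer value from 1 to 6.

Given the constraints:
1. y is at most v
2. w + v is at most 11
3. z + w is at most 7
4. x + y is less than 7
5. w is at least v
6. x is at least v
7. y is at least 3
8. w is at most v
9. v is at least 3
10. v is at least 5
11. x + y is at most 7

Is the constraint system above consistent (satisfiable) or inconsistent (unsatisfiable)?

Unsatisfiable

From constraints 6 and 10: x ≥ v ≥ 5. From constraint 7: y ≥ 3. Hence x + y ≥ 8. But constraint 11 requires x + y ≤ 7, and 7 < 8. Contradiction.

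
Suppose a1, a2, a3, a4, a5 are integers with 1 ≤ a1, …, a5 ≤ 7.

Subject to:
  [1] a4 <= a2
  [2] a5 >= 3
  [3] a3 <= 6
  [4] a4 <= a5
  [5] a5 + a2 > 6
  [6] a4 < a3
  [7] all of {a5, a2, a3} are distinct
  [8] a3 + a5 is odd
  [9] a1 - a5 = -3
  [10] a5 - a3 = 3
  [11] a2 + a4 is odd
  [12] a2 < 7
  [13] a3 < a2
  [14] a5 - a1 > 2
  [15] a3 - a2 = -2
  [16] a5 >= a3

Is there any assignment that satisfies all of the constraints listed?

Setting (a1, a2, a3, a4, a5) = (2, 4, 2, 1, 5) satisfies everything: constraint 5: a5 + a2 = 9; constraint 9: a1 - a5 = -3, and the others follow.

Satisfiable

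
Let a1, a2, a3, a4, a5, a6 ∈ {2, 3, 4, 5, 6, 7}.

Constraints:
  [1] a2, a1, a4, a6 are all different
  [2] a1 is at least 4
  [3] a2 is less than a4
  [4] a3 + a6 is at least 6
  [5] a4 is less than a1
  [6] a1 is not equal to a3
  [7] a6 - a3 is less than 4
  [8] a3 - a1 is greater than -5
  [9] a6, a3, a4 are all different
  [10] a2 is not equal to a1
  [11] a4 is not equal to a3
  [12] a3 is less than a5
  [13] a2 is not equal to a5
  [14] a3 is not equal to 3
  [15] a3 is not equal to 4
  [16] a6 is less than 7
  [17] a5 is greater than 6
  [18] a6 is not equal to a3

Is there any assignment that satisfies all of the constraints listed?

Satisfiable

One satisfying assignment is a1 = 6, a2 = 2, a3 = 2, a4 = 4, a5 = 7, a6 = 5.
For the less obvious constraints — constraint 4: a3 + a6 = 7; constraint 7: a6 - a3 = 3; constraint 8: a3 - a1 = -4 — and the others hold by inspection.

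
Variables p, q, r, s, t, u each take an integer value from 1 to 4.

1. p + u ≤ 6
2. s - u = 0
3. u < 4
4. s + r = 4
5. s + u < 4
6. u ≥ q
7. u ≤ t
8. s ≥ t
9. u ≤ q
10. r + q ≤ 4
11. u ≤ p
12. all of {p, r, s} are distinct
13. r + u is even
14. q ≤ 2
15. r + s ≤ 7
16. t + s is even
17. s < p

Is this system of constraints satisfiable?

Satisfiable

The assignment p = 2, q = 1, r = 3, s = 1, t = 1, u = 1 works:
  constraint 1 holds since p + u = 3.
  constraint 2 holds since s - u = 0.
  constraint 4 holds since s + r = 4.
The rest check out directly.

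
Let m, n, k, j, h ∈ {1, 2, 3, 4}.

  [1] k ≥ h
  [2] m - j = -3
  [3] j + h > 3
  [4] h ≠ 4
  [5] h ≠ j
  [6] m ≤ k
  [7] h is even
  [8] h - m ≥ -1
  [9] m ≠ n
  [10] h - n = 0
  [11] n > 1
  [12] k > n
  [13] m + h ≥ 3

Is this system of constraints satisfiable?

One satisfying assignment is m = 1, n = 2, k = 4, j = 4, h = 2.
For the less obvious constraints — constraint 2: m - j = -3; constraint 3: j + h = 6; constraint 8: h - m = 1 — and the others hold by inspection.

Satisfiable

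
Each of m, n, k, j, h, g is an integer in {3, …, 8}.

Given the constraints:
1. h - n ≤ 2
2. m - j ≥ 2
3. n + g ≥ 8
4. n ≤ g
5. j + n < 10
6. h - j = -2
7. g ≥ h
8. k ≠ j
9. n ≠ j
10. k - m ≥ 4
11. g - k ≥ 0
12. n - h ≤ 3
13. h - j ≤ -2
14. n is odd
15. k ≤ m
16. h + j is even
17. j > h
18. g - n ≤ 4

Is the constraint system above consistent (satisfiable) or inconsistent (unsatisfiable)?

Constraints 2, 10, 11, 12, 13, and 18 give j − h ≥ 2, h − n ≥ -3, n − g ≥ -4, g − k ≥ 0, k − m ≥ 4, m − j ≥ 2.
Adding all 6 inequalities: the left sides telescope to 0, and the right sides sum to 2 + (-3) + (-4) + 0 + 4 + 2 = 1. So 0 ≥ 1, which is false.

Unsatisfiable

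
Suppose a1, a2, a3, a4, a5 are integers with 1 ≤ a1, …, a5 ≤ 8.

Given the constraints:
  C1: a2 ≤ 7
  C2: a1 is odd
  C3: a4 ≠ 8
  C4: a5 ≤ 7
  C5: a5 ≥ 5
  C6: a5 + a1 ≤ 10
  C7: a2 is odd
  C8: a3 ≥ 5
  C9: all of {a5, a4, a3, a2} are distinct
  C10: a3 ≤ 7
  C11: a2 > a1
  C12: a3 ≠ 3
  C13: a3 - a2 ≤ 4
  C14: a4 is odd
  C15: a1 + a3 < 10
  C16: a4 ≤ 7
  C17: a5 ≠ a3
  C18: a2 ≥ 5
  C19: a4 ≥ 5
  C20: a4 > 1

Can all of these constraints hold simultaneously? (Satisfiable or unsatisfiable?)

Constraints 1, 4, 5, 8, 10, 16, 18, and 19 confine each of a5, a4, a3, a2 to the 3 values {5, …, 7}.
Constraint 9 requires all 4 of them to be distinct, but only 3 values are available — impossible by the pigeonhole principle.

Unsatisfiable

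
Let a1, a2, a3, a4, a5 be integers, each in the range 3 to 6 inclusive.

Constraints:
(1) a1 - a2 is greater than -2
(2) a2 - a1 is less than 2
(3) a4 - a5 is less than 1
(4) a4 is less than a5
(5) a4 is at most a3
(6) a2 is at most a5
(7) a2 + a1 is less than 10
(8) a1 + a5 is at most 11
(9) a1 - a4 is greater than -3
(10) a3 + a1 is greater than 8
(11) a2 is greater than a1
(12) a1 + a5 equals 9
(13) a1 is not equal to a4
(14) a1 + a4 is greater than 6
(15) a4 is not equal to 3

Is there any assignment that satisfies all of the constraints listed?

Take a1 = 3, a2 = 4, a3 = 6, a4 = 4, a5 = 6. Then constraint 1: a1 - a2 = -1; constraint 2: a2 - a1 = 1; constraint 3: a4 - a5 = -2, and every other listed constraint is also met.

Satisfiable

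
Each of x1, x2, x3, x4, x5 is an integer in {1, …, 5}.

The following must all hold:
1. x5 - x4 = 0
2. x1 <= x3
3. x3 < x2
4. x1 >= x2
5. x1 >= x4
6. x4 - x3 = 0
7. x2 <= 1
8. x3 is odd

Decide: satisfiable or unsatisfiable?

Constraints 2, 3, and 4 give x3 < x2, x2 ≤ x1, x1 ≤ x3. Chaining: x3 < x2 ≤ x1 ≤ x3, which forces x3 < x3 — impossible.

Unsatisfiable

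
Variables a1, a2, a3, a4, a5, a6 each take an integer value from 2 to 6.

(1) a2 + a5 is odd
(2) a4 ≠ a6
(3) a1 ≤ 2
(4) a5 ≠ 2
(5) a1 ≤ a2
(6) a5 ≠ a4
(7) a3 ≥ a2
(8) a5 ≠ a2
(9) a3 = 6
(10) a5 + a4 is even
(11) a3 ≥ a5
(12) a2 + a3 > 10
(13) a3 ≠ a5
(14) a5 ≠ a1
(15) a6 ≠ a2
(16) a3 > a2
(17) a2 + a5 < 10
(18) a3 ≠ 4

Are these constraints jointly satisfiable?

Satisfiable

Setting (a1, a2, a3, a4, a5, a6) = (2, 5, 6, 2, 4, 6) satisfies everything: constraint 12: a2 + a3 = 11; constraint 17: a2 + a5 = 9, and the others follow.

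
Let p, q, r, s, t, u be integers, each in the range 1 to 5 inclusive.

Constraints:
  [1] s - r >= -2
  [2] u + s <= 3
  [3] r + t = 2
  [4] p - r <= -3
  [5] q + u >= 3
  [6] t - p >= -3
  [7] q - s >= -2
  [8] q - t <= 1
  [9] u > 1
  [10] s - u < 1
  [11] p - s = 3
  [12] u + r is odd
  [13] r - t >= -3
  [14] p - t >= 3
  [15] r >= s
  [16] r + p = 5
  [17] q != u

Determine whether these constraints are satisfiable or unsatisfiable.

Unsatisfiable

Constraints 1, 4, 7, 8, and 14 give q − s ≥ -2, s − r ≥ -2, r − p ≥ 3, p − t ≥ 3, t − q ≥ -1.
Adding all 5 inequalities: the left sides telescope to 0, and the right sides sum to (-2) + (-2) + 3 + 3 + (-1) = 1. So 0 ≥ 1, which is false.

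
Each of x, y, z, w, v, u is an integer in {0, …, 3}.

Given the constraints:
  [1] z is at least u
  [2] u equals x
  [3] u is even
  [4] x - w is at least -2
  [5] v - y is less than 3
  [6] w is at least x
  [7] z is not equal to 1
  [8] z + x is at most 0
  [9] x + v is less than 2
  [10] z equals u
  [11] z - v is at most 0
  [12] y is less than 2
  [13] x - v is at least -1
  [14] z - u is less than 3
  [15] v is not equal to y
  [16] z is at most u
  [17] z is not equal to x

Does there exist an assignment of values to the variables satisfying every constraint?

Unsatisfiable

From constraints 2 and 10, z = u = x, so z = x. But constraint 17 says z ≠ x. Contradiction.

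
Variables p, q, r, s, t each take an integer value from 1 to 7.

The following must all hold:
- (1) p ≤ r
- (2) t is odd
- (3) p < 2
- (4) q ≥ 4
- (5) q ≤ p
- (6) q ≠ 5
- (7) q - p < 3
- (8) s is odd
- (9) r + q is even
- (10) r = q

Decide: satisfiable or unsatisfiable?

From constraints 4 and 5: p ≥ q and q ≥ 4, so p ≥ 4. From constraint 3: p ≤ 1. But 1 < 4, so no value of p works.

Unsatisfiable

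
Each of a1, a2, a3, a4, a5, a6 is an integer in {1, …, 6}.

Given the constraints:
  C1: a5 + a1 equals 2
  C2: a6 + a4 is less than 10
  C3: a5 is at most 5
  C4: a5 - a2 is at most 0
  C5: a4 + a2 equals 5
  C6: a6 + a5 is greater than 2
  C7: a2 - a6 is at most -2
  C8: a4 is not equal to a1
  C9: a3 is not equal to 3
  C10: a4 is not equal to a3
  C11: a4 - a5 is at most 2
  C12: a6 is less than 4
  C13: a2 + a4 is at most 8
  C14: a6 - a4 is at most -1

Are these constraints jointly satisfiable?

Constraints 4, 7, 11, and 14 give a2 − a5 ≥ 0, a5 − a4 ≥ -2, a4 − a6 ≥ 1, a6 − a2 ≥ 2.
Adding all 4 inequalities: the left sides telescope to 0, and the right sides sum to 0 + (-2) + 1 + 2 = 1. So 0 ≥ 1, which is false.

Unsatisfiable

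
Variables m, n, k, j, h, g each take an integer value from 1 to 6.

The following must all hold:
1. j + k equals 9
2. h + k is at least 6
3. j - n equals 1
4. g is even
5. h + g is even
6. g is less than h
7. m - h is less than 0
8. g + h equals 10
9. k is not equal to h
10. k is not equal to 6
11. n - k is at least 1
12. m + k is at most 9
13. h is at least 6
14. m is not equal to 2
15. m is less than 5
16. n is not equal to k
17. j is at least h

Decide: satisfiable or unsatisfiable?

Satisfiable

Try m = 3, n = 5, k = 3, j = 6, h = 6, g = 4.
Check constraint 1: j + k = 9; constraint 2: h + k = 9; constraint 3: j - n = 1. The remaining constraints are straightforward to verify.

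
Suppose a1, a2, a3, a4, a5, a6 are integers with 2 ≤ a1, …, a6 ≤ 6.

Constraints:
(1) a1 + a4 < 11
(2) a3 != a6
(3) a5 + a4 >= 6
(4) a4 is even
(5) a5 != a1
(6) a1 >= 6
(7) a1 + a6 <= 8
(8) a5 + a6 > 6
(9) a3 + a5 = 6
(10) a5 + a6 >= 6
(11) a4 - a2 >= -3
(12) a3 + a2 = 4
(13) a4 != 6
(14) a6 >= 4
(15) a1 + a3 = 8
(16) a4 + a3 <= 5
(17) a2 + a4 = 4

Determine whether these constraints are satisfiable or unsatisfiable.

Unsatisfiable

From constraint 6: a1 ≥ 6. From constraint 14: a6 ≥ 4. Hence a1 + a6 ≥ 10. But constraint 7 requires a1 + a6 ≤ 8, and 8 < 10. Contradiction.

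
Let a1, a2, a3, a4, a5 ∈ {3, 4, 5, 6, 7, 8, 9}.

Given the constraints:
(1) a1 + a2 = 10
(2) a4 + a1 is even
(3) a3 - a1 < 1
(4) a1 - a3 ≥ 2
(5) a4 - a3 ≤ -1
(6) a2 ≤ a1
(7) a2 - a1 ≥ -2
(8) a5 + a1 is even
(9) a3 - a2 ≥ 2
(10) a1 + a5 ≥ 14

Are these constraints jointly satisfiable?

Constraints 4, 7, and 9 give a1 − a3 ≥ 2, a3 − a2 ≥ 2, a2 − a1 ≥ -2.
Adding all 3 inequalities: the left sides telescope to 0, and the right sides sum to 2 + 2 + (-2) = 2. So 0 ≥ 2, which is false.

Unsatisfiable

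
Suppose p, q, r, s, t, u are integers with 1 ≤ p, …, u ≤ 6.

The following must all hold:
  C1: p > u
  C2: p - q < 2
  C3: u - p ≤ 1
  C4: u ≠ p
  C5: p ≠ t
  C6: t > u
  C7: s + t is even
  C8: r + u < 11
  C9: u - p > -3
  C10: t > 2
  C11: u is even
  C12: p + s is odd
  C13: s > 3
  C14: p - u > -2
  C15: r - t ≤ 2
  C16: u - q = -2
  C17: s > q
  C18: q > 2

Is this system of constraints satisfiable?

Satisfiable

Setting (p, q, r, s, t, u) = (3, 4, 6, 6, 6, 2) satisfies everything: constraint 2: p - q = -1; constraint 3: u - p = -1, and the others follow.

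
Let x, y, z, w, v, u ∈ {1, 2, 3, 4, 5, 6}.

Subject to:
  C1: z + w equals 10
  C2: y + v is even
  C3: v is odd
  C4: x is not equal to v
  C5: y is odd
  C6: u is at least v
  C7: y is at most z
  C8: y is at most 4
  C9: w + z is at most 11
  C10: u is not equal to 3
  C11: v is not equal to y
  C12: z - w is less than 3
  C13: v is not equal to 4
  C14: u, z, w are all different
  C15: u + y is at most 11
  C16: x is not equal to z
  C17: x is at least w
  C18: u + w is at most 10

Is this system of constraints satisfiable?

The assignment x = 4, y = 3, z = 6, w = 4, v = 5, u = 5 works:
  constraint 1 holds since z + w = 10.
  constraint 9 holds since w + z = 10.
  constraint 12 holds since z - w = 2.
The rest check out directly.

Satisfiable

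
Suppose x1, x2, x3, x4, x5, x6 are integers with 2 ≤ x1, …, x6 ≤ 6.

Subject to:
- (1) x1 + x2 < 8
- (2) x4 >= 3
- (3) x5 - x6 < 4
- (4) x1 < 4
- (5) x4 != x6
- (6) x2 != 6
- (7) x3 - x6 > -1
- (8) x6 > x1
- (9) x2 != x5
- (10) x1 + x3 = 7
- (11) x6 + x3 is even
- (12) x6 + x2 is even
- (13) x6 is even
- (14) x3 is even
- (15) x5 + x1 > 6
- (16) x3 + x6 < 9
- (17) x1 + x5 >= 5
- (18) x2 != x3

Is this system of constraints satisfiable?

Satisfiable

Try x1 = 3, x2 = 2, x3 = 4, x4 = 3, x5 = 5, x6 = 4.
Check constraint 1: x1 + x2 = 5; constraint 3: x5 - x6 = 1; constraint 7: x3 - x6 = 0. The remaining constraints are straightforward to verify.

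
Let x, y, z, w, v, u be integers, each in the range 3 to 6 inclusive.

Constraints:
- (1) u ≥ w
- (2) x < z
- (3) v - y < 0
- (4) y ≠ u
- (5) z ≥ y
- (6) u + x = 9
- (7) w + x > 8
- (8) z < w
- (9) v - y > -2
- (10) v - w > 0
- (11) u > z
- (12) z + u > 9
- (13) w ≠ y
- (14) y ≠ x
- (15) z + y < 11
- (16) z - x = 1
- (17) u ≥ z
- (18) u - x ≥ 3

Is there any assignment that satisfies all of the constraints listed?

Constraints 3, 5, 8, and 10 give y ≤ z, z < w, w < v, v < y. Chaining: y ≤ z < w < v < y, which forces y < y — impossible.

Unsatisfiable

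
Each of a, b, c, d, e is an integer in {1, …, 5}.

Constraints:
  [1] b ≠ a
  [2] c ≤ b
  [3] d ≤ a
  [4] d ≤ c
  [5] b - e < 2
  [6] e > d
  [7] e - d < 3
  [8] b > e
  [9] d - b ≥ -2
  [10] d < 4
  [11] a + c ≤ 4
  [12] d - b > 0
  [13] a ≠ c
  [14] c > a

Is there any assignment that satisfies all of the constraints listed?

Constraints 2, 3, 12, and 14 give d ≤ a, a < c, c ≤ b, b < d. Chaining: d ≤ a < c ≤ b < d, which forces d < d — impossible.

Unsatisfiable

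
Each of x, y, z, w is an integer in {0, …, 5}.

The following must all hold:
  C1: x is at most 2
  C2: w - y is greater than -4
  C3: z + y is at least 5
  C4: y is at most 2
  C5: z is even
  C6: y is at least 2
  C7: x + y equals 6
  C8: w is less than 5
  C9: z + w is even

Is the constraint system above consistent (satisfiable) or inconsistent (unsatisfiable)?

Unsatisfiable

From constraint 1: x ≤ 2. From constraint 4: y ≤ 2. Hence x + y ≤ 4. But constraint 7 requires x + y = 6, and 6 > 4. Contradiction.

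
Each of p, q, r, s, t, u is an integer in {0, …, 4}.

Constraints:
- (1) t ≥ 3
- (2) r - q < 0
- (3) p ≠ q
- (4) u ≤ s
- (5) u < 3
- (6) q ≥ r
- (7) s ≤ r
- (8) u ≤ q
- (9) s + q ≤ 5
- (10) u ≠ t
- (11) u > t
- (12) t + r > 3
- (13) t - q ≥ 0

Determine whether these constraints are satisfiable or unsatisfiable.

Constraints 2, 4, 7, 11, and 13 give t < u, u ≤ s, s ≤ r, r < q, q ≤ t. Chaining: t < u ≤ s ≤ r < q ≤ t, which forces t < t — impossible.

Unsatisfiable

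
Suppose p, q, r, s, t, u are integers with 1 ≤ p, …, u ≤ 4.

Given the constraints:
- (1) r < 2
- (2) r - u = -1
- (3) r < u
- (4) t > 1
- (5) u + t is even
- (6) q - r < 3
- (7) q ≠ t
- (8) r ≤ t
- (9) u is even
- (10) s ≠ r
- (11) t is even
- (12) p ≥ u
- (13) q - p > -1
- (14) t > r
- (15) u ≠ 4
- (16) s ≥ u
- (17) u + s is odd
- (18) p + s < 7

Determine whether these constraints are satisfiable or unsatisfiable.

Try p = 2, q = 3, r = 1, s = 3, t = 4, u = 2.
Check constraint 2: r - u = -1; constraint 6: q - r = 2; constraint 13: q - p = 1. The remaining constraints are straightforward to verify.

Satisfiable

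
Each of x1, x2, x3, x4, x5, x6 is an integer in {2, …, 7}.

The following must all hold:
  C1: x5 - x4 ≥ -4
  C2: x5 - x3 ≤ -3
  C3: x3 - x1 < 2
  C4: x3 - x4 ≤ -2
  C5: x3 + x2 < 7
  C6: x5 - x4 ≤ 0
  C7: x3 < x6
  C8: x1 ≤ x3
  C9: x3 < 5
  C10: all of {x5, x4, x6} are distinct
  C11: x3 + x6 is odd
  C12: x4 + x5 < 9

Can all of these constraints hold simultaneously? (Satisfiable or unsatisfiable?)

Unsatisfiable

Constraints 1, 2, and 4 give x3 − x5 ≥ 3, x5 − x4 ≥ -4, x4 − x3 ≥ 2.
Adding all 3 inequalities: the left sides telescope to 0, and the right sides sum to 3 + (-4) + 2 = 1. So 0 ≥ 1, which is false.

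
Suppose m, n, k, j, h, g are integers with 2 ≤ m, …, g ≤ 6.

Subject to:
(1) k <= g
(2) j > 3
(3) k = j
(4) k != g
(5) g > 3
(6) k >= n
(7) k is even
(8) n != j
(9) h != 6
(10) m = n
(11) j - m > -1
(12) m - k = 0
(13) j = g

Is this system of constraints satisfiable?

From constraints 3 and 13, k = j = g, so k = g. But constraint 4 says k ≠ g. Contradiction.

Unsatisfiable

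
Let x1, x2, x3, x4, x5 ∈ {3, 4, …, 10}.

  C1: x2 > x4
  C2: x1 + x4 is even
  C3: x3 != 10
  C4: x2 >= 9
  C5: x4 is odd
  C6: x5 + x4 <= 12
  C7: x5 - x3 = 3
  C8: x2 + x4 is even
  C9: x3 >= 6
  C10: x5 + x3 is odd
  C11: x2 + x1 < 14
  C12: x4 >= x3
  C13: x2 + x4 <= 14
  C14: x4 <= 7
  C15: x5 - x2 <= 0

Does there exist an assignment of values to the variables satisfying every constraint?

Unsatisfiable

From constraint 4: x2 ≥ 9. From constraints 9 and 12: x4 ≥ x3 ≥ 6. Hence x2 + x4 ≥ 15. But constraint 13 requires x2 + x4 ≤ 14, and 14 < 15. Contradiction.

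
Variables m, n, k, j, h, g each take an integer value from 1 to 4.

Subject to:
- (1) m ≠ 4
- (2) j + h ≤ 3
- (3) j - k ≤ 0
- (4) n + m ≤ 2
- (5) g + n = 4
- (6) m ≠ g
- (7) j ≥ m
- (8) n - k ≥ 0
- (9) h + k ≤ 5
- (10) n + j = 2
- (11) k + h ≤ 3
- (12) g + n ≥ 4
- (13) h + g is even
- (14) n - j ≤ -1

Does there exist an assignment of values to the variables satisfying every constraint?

Unsatisfiable

Constraints 3, 8, and 14 give k − j ≥ 0, j − n ≥ 1, n − k ≥ 0.
Adding all 3 inequalities: the left sides telescope to 0, and the right sides sum to 0 + 1 + 0 = 1. So 0 ≥ 1, which is false.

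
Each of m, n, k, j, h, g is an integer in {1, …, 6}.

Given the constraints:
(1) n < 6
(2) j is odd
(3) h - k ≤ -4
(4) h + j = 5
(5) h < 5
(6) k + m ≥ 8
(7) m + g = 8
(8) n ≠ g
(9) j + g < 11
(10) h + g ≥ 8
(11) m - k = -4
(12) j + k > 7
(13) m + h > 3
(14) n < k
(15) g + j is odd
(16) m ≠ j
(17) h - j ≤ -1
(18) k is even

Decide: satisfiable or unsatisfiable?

Satisfiable

Take m = 2, n = 4, k = 6, j = 3, h = 2, g = 6. Then constraint 3: h - k = -4; constraint 4: h + j = 5; constraint 6: k + m = 8, and every other listed constraint is also met.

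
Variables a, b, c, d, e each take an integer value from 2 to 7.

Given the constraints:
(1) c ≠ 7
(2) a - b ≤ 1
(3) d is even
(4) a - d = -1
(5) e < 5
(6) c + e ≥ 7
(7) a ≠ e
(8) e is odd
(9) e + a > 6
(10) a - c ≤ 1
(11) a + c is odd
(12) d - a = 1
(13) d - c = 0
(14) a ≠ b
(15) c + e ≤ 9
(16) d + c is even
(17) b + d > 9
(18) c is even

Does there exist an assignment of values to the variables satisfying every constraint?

Take a = 5, b = 6, c = 6, d = 6, e = 3. Then constraint 2: a - b = -1; constraint 4: a - d = -1; constraint 6: c + e = 9, and every other listed constraint is also met.

Satisfiable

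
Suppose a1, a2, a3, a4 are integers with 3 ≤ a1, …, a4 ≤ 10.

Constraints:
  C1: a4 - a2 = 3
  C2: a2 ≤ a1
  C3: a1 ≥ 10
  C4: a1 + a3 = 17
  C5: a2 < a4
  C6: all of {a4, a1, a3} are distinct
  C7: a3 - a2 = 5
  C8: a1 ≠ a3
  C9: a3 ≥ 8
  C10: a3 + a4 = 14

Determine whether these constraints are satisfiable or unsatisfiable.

Unsatisfiable

From constraint 3: a1 ≥ 10. From constraint 9: a3 ≥ 8. Hence a1 + a3 ≥ 18. But constraint 4 requires a1 + a3 = 17, and 17 < 18. Contradiction.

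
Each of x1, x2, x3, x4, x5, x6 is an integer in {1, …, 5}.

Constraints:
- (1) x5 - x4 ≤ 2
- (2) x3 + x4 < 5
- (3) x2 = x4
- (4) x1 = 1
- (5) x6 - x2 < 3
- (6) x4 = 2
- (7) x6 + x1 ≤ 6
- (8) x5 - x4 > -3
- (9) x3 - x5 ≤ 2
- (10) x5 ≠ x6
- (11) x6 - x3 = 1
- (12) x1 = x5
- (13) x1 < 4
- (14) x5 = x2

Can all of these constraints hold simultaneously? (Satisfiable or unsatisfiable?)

Constraint 4 fixes x1 = 1 and constraint 6 fixes x4 = 2. Constraints 3, 12, and 14 give x1 = x5 = x2 = x4, so x1 = x4. But 1 ≠ 2 — contradiction.

Unsatisfiable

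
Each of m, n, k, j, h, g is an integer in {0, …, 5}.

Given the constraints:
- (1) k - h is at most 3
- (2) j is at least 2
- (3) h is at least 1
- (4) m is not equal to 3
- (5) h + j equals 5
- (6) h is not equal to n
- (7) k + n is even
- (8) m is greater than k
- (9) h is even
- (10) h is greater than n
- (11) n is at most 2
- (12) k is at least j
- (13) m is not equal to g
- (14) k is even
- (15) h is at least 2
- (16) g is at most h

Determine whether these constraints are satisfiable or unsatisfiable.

One satisfying assignment is m = 5, n = 0, k = 4, j = 3, h = 2, g = 2.
For the less obvious constraints — constraint 1: k - h = 2; constraint 5: h + j = 5 — and the others hold by inspection.

Satisfiable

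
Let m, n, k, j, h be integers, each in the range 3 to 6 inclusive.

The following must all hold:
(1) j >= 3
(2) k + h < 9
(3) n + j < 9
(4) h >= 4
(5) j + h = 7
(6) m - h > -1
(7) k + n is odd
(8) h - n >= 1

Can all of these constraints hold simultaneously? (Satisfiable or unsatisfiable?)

The assignment m = 6, n = 3, k = 4, j = 3, h = 4 works:
  constraint 2 holds since k + h = 8.
  constraint 3 holds since n + j = 6.
  constraint 5 holds since j + h = 7.
The rest check out directly.

Satisfiable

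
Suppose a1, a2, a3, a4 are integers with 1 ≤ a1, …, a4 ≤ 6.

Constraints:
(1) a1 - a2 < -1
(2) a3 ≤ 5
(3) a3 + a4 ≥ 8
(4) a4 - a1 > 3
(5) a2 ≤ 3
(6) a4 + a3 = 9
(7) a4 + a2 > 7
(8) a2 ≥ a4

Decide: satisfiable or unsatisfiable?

Unsatisfiable

From constraints 5 and 8: a4 ≤ a2 ≤ 3. From constraint 2: a3 ≤ 5. Hence a4 + a3 ≤ 8. But constraint 6 requires a4 + a3 = 9, and 9 > 8. Contradiction.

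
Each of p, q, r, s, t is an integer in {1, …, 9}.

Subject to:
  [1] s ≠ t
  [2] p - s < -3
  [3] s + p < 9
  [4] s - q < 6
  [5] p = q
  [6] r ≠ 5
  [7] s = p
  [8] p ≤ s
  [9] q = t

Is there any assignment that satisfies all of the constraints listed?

From constraints 5, 7, and 9, s = p = q = t, so s = t. But constraint 1 says s ≠ t. Contradiction.

Unsatisfiable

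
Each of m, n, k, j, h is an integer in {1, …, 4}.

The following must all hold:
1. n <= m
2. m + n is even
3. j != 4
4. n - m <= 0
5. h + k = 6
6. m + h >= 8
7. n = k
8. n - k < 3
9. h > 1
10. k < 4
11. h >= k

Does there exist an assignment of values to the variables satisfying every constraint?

One satisfying assignment is m = 4, n = 2, k = 2, j = 1, h = 4.
For the less obvious constraints — constraint 4: n - m = -2; constraint 5: h + k = 6 — and the others hold by inspection.

Satisfiable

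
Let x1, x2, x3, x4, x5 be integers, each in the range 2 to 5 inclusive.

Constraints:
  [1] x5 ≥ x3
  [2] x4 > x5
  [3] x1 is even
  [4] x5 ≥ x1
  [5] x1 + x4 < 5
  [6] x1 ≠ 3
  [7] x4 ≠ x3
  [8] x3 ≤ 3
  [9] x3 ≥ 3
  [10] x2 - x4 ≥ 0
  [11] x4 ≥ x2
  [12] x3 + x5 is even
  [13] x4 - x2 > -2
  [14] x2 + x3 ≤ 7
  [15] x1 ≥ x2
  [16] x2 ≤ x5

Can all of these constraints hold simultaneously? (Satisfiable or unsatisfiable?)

Unsatisfiable

Constraints 2, 10, and 16 give x4 ≤ x2, x2 ≤ x5, x5 < x4. Chaining: x4 ≤ x2 ≤ x5 < x4, which forces x4 < x4 — impossible.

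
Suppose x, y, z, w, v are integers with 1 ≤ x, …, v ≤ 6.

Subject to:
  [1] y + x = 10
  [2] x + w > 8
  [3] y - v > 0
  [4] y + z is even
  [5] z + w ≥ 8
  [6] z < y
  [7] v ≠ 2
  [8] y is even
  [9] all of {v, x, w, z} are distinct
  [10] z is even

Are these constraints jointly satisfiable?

Try x = 4, y = 6, z = 2, w = 6, v = 3.
Check constraint 1: y + x = 10; constraint 2: x + w = 10; constraint 3: y - v = 3. The remaining constraints are straightforward to verify.

Satisfiable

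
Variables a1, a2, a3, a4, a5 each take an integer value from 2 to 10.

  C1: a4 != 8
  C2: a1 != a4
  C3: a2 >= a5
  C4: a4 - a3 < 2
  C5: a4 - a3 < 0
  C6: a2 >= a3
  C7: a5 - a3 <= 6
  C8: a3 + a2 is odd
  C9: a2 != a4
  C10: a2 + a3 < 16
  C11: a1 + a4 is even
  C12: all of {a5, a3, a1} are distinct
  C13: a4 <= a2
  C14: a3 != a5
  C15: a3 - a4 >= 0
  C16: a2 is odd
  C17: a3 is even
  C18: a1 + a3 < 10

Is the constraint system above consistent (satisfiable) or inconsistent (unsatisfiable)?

Setting (a1, a2, a3, a4, a5) = (5, 9, 4, 3, 8) satisfies everything: constraint 4: a4 - a3 = -1; constraint 5: a4 - a3 = -1, and the others follow.

Satisfiable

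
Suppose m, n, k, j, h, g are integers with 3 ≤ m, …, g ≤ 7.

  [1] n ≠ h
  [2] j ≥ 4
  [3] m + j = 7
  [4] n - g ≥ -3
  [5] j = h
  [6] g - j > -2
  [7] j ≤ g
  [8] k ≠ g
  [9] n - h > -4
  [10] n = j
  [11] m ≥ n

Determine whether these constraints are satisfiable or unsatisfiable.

From constraints 5 and 10, n = j = h, so n = h. But constraint 1 says n ≠ h. Contradiction.

Unsatisfiable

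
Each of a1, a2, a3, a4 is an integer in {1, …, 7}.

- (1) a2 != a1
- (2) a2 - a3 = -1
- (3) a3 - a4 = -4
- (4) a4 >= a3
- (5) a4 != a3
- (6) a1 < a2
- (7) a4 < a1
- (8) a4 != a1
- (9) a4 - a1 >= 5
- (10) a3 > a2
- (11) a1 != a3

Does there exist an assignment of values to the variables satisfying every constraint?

Constraints 4, 6, 7, and 10 give a3 ≤ a4, a4 < a1, a1 < a2, a2 < a3. Chaining: a3 ≤ a4 < a1 < a2 < a3, which forces a3 < a3 — impossible.

Unsatisfiable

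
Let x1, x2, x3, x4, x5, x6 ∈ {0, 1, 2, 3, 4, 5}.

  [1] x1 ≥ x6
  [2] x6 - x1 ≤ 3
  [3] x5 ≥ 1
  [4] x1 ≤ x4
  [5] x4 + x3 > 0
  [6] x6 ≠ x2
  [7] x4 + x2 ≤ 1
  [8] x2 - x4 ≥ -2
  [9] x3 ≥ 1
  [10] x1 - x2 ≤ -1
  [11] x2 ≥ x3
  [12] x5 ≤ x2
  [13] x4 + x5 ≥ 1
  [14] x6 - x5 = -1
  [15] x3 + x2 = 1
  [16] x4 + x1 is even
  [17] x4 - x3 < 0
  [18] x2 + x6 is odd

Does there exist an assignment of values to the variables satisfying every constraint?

Unsatisfiable

From constraint 9: x3 ≥ 1. From constraints 3 and 12: x2 ≥ x5 ≥ 1. Hence x3 + x2 ≥ 2. But constraint 15 requires x3 + x2 = 1, and 1 < 2. Contradiction.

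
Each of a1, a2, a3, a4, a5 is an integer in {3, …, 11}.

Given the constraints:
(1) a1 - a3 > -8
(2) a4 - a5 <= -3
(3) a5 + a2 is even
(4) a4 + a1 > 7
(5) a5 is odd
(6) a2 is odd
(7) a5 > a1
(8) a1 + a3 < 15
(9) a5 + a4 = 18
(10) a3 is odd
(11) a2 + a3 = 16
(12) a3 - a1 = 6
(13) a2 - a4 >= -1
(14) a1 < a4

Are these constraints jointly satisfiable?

Satisfiable

Take a1 = 3, a2 = 7, a3 = 9, a4 = 7, a5 = 11. Then constraint 1: a1 - a3 = -6; constraint 2: a4 - a5 = -4, and every other listed constraint is also met.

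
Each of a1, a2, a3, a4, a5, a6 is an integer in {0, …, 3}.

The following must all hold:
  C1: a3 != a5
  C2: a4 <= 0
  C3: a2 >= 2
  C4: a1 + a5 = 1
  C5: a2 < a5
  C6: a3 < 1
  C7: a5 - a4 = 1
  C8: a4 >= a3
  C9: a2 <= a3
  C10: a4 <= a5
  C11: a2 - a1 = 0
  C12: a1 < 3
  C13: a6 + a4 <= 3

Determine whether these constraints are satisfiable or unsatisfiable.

Unsatisfiable

From constraints 3 and 9: a3 ≥ a2 and a2 ≥ 2, so a3 ≥ 2. From constraints 2 and 8: a3 ≤ a4 and a4 ≤ 0, so a3 ≤ 0. But 0 < 2, so no value of a3 works.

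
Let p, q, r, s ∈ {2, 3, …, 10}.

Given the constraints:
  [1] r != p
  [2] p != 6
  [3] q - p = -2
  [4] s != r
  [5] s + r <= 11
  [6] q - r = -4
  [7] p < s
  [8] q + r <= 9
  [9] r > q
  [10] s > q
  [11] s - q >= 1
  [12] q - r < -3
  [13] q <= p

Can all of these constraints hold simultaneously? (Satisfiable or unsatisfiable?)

Try p = 4, q = 2, r = 6, s = 5.
Check constraint 3: q - p = -2; constraint 5: s + r = 11. The remaining constraints are straightforward to verify.

Satisfiable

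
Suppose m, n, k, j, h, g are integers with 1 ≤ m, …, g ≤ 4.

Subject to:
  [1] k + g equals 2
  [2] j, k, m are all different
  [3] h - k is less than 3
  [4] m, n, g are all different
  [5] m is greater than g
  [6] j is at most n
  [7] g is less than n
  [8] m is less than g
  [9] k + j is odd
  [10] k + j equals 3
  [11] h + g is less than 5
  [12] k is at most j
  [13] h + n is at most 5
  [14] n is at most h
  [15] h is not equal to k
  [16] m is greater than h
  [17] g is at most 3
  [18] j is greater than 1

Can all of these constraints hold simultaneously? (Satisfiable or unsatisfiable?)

Constraints 7, 8, 14, and 16 give n ≤ h, h < m, m < g, g < n. Chaining: n ≤ h < m < g < n, which forces n < n — impossible.

Unsatisfiable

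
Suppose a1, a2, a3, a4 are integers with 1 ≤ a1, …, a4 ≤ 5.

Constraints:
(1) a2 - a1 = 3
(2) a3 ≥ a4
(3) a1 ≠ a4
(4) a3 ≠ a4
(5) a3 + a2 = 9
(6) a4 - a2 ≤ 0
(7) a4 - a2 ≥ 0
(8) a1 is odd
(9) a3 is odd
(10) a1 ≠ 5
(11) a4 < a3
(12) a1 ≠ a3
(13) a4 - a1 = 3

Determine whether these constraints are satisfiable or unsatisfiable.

Satisfiable

The assignment a1 = 1, a2 = 4, a3 = 5, a4 = 4 works:
  constraint 1 holds since a2 - a1 = 3.
  constraint 5 holds since a3 + a2 = 9.
The rest check out directly.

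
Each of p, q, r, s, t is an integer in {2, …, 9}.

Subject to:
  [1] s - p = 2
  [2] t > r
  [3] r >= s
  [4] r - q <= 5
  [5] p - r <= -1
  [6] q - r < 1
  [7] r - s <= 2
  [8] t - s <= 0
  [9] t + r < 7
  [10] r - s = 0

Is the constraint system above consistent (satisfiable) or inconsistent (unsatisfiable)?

Constraints 2, 3, and 8 give r < t, t ≤ s, s ≤ r. Chaining: r < t ≤ s ≤ r, which forces r < r — impossible.

Unsatisfiable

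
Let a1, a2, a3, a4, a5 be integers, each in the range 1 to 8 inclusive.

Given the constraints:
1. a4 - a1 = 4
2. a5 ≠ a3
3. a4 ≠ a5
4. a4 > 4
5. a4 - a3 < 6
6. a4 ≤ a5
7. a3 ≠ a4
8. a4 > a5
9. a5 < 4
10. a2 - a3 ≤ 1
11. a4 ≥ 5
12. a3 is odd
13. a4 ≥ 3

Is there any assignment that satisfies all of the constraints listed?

Unsatisfiable

From constraints 6 and 11: a5 ≥ a4 and a4 ≥ 5, so a5 ≥ 5. From constraint 9: a5 ≤ 3. But 3 < 5, so no value of a5 works.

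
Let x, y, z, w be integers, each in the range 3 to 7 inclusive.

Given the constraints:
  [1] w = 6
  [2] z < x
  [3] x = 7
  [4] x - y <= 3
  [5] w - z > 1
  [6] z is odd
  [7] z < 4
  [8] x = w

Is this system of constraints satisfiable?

Constraint 3 fixes x = 7 and constraint 1 fixes w = 6, but constraint 8 requires x = w. Since 7 ≠ 6, contradiction.

Unsatisfiable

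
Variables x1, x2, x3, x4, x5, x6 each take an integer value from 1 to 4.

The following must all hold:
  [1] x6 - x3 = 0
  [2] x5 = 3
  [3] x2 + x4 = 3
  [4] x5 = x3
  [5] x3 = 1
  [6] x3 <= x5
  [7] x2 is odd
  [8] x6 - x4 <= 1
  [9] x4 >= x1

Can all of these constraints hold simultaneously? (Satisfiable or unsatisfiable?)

Unsatisfiable

Constraint 2 fixes x5 = 3 and constraint 5 fixes x3 = 1, but constraint 4 requires x5 = x3. Since 3 ≠ 1, contradiction.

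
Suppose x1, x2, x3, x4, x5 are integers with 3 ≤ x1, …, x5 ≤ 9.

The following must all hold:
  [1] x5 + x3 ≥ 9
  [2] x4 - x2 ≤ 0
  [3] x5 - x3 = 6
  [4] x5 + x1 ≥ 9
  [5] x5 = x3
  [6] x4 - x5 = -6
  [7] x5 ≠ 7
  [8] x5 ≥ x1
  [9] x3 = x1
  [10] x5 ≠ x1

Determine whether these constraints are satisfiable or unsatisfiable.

Unsatisfiable

From constraints 5 and 9, x5 = x3 = x1, so x5 = x1. But constraint 10 says x5 ≠ x1. Contradiction.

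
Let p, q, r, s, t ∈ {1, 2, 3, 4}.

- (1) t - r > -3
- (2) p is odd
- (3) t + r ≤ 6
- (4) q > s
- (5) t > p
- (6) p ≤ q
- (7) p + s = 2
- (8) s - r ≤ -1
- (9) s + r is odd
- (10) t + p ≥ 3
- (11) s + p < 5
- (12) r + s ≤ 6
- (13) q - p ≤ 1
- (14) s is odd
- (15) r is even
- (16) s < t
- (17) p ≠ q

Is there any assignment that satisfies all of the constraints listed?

Take p = 1, q = 2, r = 4, s = 1, t = 2. Then constraint 1: t - r = -2; constraint 3: t + r = 6, and every other listed constraint is also met.

Satisfiable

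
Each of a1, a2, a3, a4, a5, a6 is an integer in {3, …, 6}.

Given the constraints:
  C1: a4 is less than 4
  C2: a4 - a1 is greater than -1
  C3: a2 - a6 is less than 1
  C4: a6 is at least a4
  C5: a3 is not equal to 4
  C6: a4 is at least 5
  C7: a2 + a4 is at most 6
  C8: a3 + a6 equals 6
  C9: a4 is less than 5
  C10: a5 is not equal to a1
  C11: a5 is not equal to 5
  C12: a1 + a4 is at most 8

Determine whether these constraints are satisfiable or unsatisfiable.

From constraint 6: a4 ≥ 5. From constraint 1: a4 ≤ 3. But 3 < 5, so no value of a4 works.

Unsatisfiable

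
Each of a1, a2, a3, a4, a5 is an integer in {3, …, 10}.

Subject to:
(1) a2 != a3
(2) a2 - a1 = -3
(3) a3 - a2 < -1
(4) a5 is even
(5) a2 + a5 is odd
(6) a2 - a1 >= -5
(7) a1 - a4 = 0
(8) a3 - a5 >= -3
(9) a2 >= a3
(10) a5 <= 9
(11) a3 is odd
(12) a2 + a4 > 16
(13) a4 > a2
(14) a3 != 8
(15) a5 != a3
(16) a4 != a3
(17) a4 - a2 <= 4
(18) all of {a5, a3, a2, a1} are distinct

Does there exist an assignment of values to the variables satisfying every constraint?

One satisfying assignment is a1 = 10, a2 = 7, a3 = 3, a4 = 10, a5 = 6.
For the less obvious constraints — constraint 2: a2 - a1 = -3; constraint 3: a3 - a2 = -4 — and the others hold by inspection.

Satisfiable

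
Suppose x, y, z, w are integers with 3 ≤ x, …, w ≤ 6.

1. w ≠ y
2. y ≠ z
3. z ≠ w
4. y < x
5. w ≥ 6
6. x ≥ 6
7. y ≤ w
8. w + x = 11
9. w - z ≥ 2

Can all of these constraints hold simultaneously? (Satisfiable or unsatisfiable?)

Unsatisfiable

From constraint 5: w ≥ 6. From constraint 6: x ≥ 6. Hence w + x ≥ 12. But constraint 8 requires w + x = 11, and 11 < 12. Contradiction.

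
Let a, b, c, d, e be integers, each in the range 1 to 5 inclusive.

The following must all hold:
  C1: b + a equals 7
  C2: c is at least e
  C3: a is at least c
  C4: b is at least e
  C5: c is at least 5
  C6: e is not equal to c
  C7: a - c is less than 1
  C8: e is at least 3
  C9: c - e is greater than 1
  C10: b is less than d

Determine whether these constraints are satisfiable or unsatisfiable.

From constraints 4 and 8: b ≥ e ≥ 3. From constraints 3 and 5: a ≥ c ≥ 5. Hence b + a ≥ 8. But constraint 1 requires b + a = 7, and 7 < 8. Contradiction.

Unsatisfiable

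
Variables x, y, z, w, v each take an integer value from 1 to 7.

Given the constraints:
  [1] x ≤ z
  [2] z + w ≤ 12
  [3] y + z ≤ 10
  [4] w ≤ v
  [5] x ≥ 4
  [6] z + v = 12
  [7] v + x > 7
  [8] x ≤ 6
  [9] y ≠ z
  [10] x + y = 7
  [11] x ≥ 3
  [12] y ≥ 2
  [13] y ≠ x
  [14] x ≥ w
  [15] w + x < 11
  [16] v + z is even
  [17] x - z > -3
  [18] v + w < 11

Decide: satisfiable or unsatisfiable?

Satisfiable

Take x = 5, y = 2, z = 7, w = 5, v = 5. Then constraint 2: z + w = 12; constraint 3: y + z = 9, and every other listed constraint is also met.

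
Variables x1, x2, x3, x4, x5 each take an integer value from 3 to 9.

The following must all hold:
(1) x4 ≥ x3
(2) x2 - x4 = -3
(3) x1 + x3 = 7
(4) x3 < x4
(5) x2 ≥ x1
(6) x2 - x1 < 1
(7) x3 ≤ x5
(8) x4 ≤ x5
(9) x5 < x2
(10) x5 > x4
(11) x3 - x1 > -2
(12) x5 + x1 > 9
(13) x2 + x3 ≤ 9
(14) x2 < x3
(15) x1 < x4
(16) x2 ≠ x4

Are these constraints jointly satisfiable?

Constraints 4, 8, 9, and 14 give x5 < x2, x2 < x3, x3 < x4, x4 ≤ x5. Chaining: x5 < x2 < x3 < x4 ≤ x5, which forces x5 < x5 — impossible.

Unsatisfiable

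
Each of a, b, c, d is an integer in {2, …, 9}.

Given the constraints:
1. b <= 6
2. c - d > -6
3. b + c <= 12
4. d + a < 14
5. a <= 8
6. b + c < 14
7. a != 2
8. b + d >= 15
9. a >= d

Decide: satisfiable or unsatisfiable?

Unsatisfiable

From constraint 1: b ≤ 6. From constraints 5 and 9: d ≤ a ≤ 8. Hence b + d ≤ 14. But constraint 8 requires b + d ≥ 15, and 15 > 14. Contradiction.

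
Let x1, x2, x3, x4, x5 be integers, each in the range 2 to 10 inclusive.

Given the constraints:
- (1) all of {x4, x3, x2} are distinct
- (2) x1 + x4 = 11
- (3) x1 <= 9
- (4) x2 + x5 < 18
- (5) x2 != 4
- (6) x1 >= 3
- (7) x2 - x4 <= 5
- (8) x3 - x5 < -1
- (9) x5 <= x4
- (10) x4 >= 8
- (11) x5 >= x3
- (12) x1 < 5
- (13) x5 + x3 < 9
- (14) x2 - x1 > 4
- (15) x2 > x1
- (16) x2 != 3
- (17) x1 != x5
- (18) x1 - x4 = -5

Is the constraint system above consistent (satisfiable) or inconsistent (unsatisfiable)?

Satisfiable

Try x1 = 3, x2 = 10, x3 = 3, x4 = 8, x5 = 5.
Check constraint 2: x1 + x4 = 11; constraint 4: x2 + x5 = 15. The remaining constraints are straightforward to verify.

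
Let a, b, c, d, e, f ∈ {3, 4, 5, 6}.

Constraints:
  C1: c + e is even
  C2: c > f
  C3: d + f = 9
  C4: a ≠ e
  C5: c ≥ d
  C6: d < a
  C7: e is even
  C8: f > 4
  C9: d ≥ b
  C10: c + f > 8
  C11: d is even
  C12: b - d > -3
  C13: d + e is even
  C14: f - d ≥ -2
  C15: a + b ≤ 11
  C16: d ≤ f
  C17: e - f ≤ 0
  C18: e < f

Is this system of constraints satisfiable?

Satisfiable

Try a = 5, b = 3, c = 6, d = 4, e = 4, f = 5.
Check constraint 3: d + f = 9; constraint 10: c + f = 11. The remaining constraints are straightforward to verify.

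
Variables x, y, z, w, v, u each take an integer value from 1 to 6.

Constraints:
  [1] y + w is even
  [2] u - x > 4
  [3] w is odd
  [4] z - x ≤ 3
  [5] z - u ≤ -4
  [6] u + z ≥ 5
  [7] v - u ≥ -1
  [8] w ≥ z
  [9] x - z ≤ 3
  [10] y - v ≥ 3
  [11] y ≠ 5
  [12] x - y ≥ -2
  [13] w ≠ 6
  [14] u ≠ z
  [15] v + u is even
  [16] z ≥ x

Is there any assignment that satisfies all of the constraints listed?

Constraints 5, 7, 9, 10, and 12 give x − y ≥ -2, y − v ≥ 3, v − u ≥ -1, u − z ≥ 4, z − x ≥ -3.
Adding all 5 inequalities: the left sides telescope to 0, and the right sides sum to (-2) + 3 + (-1) + 4 + (-3) = 1. So 0 ≥ 1, which is false.

Unsatisfiable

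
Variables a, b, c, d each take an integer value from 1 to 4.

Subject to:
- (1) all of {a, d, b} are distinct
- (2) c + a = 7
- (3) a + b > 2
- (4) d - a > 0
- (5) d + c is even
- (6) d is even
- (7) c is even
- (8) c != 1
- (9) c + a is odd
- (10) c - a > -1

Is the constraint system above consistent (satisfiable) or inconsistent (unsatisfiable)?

Take a = 3, b = 1, c = 4, d = 4. Then constraint 2: c + a = 7; constraint 3: a + b = 4; constraint 4: d - a = 1, and every other listed constraint is also met.

Satisfiable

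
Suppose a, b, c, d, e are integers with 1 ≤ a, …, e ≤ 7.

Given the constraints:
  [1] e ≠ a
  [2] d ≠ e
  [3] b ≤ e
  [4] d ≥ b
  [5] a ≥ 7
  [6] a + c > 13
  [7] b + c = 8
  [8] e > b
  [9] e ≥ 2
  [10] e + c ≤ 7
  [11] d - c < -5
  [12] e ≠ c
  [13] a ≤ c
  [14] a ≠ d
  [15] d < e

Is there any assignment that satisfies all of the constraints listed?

Unsatisfiable

From constraint 9: e ≥ 2. From constraints 5 and 13: c ≥ a ≥ 7. Hence e + c ≥ 9. But constraint 10 requires e + c ≤ 7, and 7 < 9. Contradiction.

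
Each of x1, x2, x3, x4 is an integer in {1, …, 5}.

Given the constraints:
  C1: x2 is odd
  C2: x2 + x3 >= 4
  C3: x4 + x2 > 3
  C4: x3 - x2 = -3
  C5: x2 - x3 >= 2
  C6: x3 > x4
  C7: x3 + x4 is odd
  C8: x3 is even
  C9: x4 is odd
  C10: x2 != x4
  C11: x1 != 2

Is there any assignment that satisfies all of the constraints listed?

Satisfiable

The assignment x1 = 3, x2 = 5, x3 = 2, x4 = 1 works:
  constraint 2 holds since x2 + x3 = 7.
  constraint 3 holds since x4 + x2 = 6.
The rest check out directly.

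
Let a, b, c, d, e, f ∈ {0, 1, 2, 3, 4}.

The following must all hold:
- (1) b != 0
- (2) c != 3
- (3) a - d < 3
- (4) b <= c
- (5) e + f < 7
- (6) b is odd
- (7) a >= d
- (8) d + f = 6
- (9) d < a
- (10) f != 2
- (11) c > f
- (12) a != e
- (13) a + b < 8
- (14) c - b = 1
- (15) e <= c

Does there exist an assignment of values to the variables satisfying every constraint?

Try a = 4, b = 3, c = 4, d = 3, e = 1, f = 3.
Check constraint 3: a - d = 1; constraint 5: e + f = 4. The remaining constraints are straightforward to verify.

Satisfiable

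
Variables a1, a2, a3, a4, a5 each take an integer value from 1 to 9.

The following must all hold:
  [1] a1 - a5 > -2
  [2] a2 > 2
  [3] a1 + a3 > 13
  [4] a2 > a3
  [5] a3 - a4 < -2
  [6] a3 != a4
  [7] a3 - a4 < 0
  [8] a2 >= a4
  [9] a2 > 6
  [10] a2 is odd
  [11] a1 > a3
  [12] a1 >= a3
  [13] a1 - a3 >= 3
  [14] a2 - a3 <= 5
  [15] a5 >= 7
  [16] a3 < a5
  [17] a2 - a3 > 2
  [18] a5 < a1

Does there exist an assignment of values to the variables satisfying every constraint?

Satisfiable

The assignment a1 = 9, a2 = 9, a3 = 6, a4 = 9, a5 = 8 works:
  constraint 1 holds since a1 - a5 = 1.
  constraint 3 holds since a1 + a3 = 15.
The rest check out directly.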